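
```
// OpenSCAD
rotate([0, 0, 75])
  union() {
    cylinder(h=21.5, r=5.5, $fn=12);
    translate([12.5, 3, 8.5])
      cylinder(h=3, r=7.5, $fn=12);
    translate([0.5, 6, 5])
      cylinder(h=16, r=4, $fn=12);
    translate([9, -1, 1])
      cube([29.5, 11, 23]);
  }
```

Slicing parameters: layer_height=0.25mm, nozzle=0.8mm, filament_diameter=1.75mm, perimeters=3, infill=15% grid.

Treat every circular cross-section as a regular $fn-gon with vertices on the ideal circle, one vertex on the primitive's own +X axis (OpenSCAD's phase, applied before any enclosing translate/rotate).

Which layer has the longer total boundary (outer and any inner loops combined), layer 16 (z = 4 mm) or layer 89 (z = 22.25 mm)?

layer 16 (z = 4 mm)

Layer 16 (z = 4): the cylinder: section is a regular 12-gon, circumradius r=5.5 (perimeter = 2·12·5.500·sin(180°/12) = 34.16 mm); the cylinder at (12.5, 3) does not reach this height (z outside [8.5, 11.5]); the cylinder at (0.5, 6) is not intersected at this z (z outside [5, 21]); the 29.5×11 cube at (9, -1) contributes its full rectangle (perimeter 81.00 mm); Merging all regions: the 2 present regions are separate (no shared area or edge), so areas and boundary lengths simply add and each stays a separate island — boundary = 115.16 mm; (whole slice rotated 75° about Z — lengths, areas and connectivity unchanged). So its perimeter = 115.16 mm. Layer 89 (z = 22.25): the cylinder is not intersected at this z (z outside [0, 21.5]); the cylinder at (12.5, 3) is not intersected at this z (z outside [8.5, 11.5]); the cylinder at (0.5, 6) is not intersected at this z (z outside [5, 21]); the cube at (9, -1) is present — its section is the full 29.5×11 rectangle (perimeter 81.00 mm); Combining (union): only the 29.5×11 cube at (9, -1) is present, so the union is just that shape — boundary = 81.00 mm; (rotated 75° about Z; rotation is an isometry so areas/perimeters/island counts are preserved). So its perimeter = 81.00 mm. Layer 16 is larger (115.16 vs 81.00 mm).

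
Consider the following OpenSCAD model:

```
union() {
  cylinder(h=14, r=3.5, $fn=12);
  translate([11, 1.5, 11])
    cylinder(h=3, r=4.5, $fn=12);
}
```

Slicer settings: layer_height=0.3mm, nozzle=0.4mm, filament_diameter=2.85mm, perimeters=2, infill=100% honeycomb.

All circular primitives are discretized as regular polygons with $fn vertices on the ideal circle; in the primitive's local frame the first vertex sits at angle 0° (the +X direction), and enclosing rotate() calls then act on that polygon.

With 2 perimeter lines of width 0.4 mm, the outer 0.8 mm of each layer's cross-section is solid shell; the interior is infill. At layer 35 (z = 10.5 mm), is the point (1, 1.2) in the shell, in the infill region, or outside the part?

At z = 10.5 mm: the r=3.5 cylinder contributes a regular 12-gon of circumradius 3.5; the cylinder at (11, 1.5) is not intersected at this z (z outside [11, 14]); Combining (union): only the r=3.5 cylinder is present, so the union is just that shape — 1 connected region. Overall, the cross-section is a single solid region. The nearest boundary edge runs (3.03, 1.75)→(1.75, 3.03); distance from the point to it = 1.83 mm. The point is inside the cross-section and 1.83 mm from the nearest boundary — more than the 0.8 mm shell width (2 × 0.4), so it's in the infill interior.

infill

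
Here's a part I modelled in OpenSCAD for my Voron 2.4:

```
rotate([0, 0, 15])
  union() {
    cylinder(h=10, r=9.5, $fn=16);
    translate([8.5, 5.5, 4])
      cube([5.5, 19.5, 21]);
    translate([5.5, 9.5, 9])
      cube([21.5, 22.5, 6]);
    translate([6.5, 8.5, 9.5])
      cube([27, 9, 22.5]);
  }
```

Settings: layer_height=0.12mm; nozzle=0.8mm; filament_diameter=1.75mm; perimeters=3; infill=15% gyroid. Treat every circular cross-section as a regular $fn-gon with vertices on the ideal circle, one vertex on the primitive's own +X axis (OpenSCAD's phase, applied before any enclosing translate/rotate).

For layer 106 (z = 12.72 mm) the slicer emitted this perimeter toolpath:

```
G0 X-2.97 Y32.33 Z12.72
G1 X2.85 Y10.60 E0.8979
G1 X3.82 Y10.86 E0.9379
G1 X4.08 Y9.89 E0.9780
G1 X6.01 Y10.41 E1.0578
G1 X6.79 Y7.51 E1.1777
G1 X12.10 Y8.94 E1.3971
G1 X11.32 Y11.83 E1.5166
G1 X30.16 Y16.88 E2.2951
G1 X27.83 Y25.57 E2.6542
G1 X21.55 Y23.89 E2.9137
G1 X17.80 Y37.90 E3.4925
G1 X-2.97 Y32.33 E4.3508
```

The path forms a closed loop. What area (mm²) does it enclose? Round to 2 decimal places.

Apply the shoelace formula to the sequence of (X, Y) vertices; enclosed area = 579.32 mm².

579.32 mm²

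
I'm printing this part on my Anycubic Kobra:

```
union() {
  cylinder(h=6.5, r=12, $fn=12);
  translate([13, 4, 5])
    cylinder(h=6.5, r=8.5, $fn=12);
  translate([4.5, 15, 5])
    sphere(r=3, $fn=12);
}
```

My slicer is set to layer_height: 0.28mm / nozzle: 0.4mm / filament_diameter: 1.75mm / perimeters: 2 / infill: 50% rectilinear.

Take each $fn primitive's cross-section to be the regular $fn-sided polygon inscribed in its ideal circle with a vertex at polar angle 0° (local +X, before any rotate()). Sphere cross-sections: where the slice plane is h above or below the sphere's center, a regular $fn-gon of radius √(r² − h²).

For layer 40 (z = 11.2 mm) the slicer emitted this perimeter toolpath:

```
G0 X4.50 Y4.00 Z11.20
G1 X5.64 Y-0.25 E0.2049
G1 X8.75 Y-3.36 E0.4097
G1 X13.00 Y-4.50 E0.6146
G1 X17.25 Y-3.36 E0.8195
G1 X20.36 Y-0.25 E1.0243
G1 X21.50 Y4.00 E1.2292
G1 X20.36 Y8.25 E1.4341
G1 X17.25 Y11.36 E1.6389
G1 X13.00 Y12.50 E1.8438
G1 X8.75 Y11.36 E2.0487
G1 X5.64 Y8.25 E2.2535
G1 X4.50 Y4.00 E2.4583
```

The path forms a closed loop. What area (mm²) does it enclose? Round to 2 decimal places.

216.71 mm²

Apply the shoelace formula to the sequence of (X, Y) vertices; enclosed area = 216.71 mm².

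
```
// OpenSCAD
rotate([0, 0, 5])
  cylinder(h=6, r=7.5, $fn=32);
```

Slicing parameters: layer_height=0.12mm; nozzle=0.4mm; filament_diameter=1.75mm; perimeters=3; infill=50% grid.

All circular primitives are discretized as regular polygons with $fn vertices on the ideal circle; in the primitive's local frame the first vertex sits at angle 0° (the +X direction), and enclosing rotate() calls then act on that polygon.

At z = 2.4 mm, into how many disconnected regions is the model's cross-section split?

1

At z = 2.4 mm: the r=7.5 cylinder contributes a regular 32-gon of circumradius 7.5; (rotated 5° about Z; rotation is an isometry so areas/perimeters/island counts are preserved). The result has 1 disconnected region.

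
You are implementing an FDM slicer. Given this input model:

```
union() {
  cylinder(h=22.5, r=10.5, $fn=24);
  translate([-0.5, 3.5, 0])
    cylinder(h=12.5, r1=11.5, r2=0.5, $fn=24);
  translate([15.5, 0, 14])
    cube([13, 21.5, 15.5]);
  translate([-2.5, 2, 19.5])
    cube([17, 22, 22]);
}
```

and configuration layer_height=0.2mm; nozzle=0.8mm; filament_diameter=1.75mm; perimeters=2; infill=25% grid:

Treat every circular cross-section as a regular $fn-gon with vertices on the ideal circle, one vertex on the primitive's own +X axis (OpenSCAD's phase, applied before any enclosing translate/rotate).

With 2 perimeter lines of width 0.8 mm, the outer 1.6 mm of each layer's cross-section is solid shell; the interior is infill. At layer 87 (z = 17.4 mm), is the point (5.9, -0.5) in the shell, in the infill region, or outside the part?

infill

At z = 17.4 mm: the r=10.5 cylinder contributes a regular 24-gon of circumradius 10.5; the cone at (-0.5, 3.5) is absent (z outside [0, 12.5]); the cube at (15.5, 0) is present — its section is the full 13×21.5 rectangle; the cube at (-2.5, 2) is not intersected at this z (z outside [19.5, 41.5]); Taking the union: the 2 present regions are separate (no shared area or edge), so areas and boundary lengths simply add and each stays a separate island — 2 connected regions. Overall, the cross-section has 2 separate islands. The nearest boundary edge runs (10.50, 0.00)→(10.14, -2.72); distance from the point to it = 4.50 mm. (Shell/infill is judged within the island containing the point — the largest one.) The point is inside the cross-section and 4.50 mm from the nearest boundary — more than the 1.6 mm shell width (2 × 0.8), so it's in the infill interior.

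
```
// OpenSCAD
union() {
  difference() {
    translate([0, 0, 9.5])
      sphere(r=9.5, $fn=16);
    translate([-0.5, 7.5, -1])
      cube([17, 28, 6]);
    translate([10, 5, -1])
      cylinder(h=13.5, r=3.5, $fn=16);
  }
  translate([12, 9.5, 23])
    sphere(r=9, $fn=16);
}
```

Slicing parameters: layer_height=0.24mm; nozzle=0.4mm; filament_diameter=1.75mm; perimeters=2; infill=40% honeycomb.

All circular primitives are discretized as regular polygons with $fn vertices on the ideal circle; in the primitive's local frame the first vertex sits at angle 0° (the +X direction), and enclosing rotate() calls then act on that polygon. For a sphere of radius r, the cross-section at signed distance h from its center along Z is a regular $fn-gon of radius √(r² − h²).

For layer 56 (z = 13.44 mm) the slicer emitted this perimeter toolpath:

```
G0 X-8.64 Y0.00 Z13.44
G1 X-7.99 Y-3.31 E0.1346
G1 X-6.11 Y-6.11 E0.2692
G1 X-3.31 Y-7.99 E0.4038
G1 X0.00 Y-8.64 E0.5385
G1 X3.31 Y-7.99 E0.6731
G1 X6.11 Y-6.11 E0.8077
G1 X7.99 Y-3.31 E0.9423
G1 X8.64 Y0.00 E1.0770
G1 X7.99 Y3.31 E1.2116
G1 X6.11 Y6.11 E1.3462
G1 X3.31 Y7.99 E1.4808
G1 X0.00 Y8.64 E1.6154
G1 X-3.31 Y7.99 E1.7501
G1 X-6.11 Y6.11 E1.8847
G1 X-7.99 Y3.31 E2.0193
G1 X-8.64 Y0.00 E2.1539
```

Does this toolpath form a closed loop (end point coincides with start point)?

yes

Start point (G0): (-8.64, 0.00). End point (last G1): the path returns to the start — closed.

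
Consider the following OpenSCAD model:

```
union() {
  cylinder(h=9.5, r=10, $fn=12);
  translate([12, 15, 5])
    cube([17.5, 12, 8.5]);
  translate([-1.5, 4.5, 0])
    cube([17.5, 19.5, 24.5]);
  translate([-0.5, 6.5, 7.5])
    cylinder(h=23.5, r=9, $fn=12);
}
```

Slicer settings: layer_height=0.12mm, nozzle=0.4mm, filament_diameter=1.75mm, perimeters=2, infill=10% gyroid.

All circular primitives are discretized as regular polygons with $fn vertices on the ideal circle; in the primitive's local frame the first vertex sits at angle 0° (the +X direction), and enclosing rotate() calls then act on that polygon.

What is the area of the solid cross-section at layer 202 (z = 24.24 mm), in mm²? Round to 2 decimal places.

At z = 24.24 mm: the cylinder does not reach this height (z outside [0, 9.5]); the cube at (12, 15) does not reach this height (z outside [5, 13.5]); the cube at (-1.5, 4.5) (footprint 17.5×19.5) is included at this height (area 341.25 mm²); the r=9 cylinder at (-0.5, 6.5) contributes a regular 12-gon of circumradius 9 (area = (12/2)·9.000²·sin(360°/12) = 243.00 mm²); Taking the union: the regions partially overlap — summed areas 584.25 mm² minus the doubly-counted overlap 89.08 mm² gives 495.17 mm² — area = 495.17 mm². Overall, the cross-section is a single solid region. Net area = 495.17 mm².

495.17 mm²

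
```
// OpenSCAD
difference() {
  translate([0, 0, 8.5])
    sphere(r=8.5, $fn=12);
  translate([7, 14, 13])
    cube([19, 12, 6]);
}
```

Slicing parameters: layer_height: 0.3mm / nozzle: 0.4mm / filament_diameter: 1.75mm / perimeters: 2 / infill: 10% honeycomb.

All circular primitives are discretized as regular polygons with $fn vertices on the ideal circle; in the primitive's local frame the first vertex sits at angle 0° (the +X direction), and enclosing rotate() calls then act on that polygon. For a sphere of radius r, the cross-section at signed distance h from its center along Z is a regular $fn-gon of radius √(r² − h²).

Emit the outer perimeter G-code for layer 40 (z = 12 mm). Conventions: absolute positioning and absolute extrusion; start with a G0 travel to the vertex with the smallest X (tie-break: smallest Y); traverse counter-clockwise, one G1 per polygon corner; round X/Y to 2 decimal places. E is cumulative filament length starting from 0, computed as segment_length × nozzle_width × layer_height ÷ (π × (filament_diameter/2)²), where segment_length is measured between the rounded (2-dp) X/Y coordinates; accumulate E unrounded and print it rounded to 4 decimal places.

G0 X-7.75 Y0.00 Z12.00
G1 X-6.71 Y-3.87 E0.1999
G1 X-3.87 Y-6.71 E0.4003
G1 X0.00 Y-7.75 E0.6002
G1 X3.87 Y-6.71 E0.8002
G1 X6.71 Y-3.87 E1.0005
G1 X7.75 Y0.00 E1.2005
G1 X6.71 Y3.87 E1.4004
G1 X3.87 Y6.71 E1.6008
G1 X0.00 Y7.75 E1.8007
G1 X-3.87 Y6.71 E2.0006
G1 X-6.71 Y3.87 E2.2010
G1 X-7.75 Y0.00 E2.4009

At z = 12 mm: the r=8.5 sphere contributes a regular 12-gon of circumradius √(8.5²−3.5²) = 7.746; the cube at (7, 14) is absent (z outside [13, 19]); Taking the first minus the rest: none of the subtracted shapes is present at this height, so the r=8.5 sphere is unchanged — 1 connected region. The outline is a single polygon with 12 vertices. Extrusion per mm of travel: 0.4 × 0.3 / (π × 0.875²) = 0.049890. Accumulating E over each segment gives final E = 2.4009.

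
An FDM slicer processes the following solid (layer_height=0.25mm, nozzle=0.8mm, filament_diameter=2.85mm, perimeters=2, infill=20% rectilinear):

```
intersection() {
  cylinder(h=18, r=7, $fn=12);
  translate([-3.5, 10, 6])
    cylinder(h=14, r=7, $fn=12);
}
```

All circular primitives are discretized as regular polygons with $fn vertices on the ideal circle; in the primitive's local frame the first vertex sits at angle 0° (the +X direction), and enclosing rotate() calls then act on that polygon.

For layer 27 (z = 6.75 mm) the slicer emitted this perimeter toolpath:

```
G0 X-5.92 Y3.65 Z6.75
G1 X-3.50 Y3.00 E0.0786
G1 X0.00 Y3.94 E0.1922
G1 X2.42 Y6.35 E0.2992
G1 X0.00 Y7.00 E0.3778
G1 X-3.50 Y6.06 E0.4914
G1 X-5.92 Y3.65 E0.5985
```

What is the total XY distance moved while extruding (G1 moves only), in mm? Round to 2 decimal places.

19.09 mm

Sum the Euclidean lengths of each G1 segment: total = 19.09 mm.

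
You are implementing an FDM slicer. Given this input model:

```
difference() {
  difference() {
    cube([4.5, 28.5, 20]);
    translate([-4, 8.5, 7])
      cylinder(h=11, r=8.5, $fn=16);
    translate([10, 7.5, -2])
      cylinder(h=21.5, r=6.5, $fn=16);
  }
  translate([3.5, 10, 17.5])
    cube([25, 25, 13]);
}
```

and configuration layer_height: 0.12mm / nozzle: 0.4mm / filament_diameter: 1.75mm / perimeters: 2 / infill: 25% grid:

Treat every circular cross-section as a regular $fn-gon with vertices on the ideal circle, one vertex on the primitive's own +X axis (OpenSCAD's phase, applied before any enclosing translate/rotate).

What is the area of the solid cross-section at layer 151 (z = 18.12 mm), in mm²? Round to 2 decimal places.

At z = 18.12 mm: the cube (footprint 4.5×28.5) is included at this height (area 128.25 mm²); the cylinder at (-4, 8.5) is not intersected at this z (z outside [7, 18]); the r=6.5 cylinder at (10, 7.5) gives a regular 16-gon of circumradius 6.5 (constant along its height) (area = (16/2)·6.500²·sin(360°/16) = 129.35 mm²); After the difference (first − rest): starting from the 4.5×28.5 cube (128.25 mm²), the r=6.5 cylinder at (10, 7.5) partially overlaps it — only the 4.13 mm² overlap (of its 129.35 mm²) is removed, clipping the outline — area = 124.12 mm²; the 25×25 cube at (3.5, 10) contributes its full rectangle (area 625.00 mm²); After the difference (first − rest): starting from that combined region (124.12 mm²), the 25×25 cube at (3.5, 10) partially overlaps it — only the 18.32 mm² overlap (of its 625.00 mm²) is removed, clipping the outline — area = 105.81 mm². Overall, the cross-section is a single solid region. Net area = 105.81 mm².

105.81 mm²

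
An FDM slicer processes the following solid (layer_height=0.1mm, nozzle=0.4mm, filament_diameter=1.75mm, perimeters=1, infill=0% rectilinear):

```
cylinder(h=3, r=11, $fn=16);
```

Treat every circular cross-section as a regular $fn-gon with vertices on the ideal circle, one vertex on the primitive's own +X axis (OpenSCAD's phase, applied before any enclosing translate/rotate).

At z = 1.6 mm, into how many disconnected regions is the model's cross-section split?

1

At z = 1.6 mm: the cylinder: section is a regular 16-gon, circumradius r=11. The result has 1 disconnected region.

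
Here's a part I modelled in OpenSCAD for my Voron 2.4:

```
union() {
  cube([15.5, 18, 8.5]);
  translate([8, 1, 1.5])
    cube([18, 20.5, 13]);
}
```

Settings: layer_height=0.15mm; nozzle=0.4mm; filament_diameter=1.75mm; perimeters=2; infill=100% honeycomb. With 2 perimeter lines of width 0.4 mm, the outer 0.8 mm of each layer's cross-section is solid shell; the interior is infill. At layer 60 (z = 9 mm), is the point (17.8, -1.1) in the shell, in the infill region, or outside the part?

At z = 9 mm: the cube is not intersected at this z (z outside [0, 8.5]); the cube at (8, 1) (footprint 18×20.5) is included at this height; Combining (union): only the 18×20.5 cube at (8, 1) is present, so the union is just that shape — 1 connected region. Overall, the cross-section is a single solid region. The nearest boundary edge runs (8.00, 1.00)→(26.00, 1.00); distance from the point to it = 2.10 mm. The point is not inside any of the regions above, so it lies outside the cross-section (2.10 mm from the nearest boundary).

outside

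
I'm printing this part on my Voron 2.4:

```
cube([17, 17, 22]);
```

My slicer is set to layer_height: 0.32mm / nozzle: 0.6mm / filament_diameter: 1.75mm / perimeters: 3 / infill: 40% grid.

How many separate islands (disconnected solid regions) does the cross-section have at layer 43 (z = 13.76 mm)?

1

At z = 13.76 mm: the 17×17 cube contributes its full rectangle. Overall, the cross-section is a single solid region. Island count = 1.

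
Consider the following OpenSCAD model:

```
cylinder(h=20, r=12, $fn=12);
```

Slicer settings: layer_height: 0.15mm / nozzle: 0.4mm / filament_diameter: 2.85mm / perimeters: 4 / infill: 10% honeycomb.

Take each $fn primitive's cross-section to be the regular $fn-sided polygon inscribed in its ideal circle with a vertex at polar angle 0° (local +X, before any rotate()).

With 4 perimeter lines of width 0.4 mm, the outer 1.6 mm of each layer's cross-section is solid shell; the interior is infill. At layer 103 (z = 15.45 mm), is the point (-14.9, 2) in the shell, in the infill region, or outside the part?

outside

At z = 15.45 mm: the cylinder: section is a regular 12-gon, circumradius r=12. Overall, the cross-section is a single solid region. The nearest boundary edge runs (-10.39, 6.00)→(-12.00, 0.00); distance from the point to it = 3.32 mm. The point is not inside any of the regions above, so it lies outside the cross-section (3.32 mm from the nearest boundary).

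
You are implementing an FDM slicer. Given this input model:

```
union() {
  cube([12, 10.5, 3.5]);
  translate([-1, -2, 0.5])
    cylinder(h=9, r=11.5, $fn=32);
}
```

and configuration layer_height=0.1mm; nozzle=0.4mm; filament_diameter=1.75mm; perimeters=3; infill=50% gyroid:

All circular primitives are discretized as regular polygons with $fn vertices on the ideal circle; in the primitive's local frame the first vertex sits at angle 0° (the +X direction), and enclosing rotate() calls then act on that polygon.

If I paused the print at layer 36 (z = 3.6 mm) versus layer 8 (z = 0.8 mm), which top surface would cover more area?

Layer 36 (z = 3.6): the cube is absent (z outside [0, 3.5]); the cylinder at (-1, -2): section is a regular 32-gon, circumradius r=11.5 (area = (32/2)·11.500²·sin(360°/32) = 412.81 mm²); Combining (union): only the r=11.5 cylinder at (-1, -2) is present, so the union is just that shape — area = 412.81 mm². So its area = 412.81 mm². Layer 8 (z = 0.8): the cube (footprint 12×10.5) is included at this height (area 126.00 mm²); the r=11.5 cylinder at (-1, -2) contributes a regular 32-gon of circumradius 11.5 (area = (32/2)·11.500²·sin(360°/32) = 412.81 mm²); Combining (union): the regions partially overlap — summed areas 538.81 mm² minus the doubly-counted overlap 70.95 mm² gives 467.86 mm² — area = 467.86 mm². So its area = 467.86 mm². Layer 8 is larger (467.86 vs 412.81 mm²).

layer 8 (z = 0.8 mm)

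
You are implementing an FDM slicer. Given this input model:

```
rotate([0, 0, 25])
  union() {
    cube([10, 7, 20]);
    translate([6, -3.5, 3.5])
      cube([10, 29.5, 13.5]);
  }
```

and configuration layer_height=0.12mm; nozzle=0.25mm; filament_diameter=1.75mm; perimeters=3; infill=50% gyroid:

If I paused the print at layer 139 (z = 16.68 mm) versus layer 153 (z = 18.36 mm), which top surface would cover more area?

Layer 139 (z = 16.68): the cube (footprint 10×7) is included at this height (area 70.00 mm²); the 10×29.5 cube at (6, -3.5) contributes its full rectangle (area 295.00 mm²); Taking the union: the regions partially overlap — summed areas 365.00 mm² minus the doubly-counted overlap 28.00 mm² gives 337.00 mm² — area = 337.00 mm²; (rotated 25° about Z; rotation is an isometry so areas/perimeters/island counts are preserved). So its area = 337.00 mm². Layer 153 (z = 18.36): the 10×7 cube contributes its full rectangle (area 70.00 mm²); the cube at (6, -3.5) does not reach this height (z outside [3.5, 17]); Taking the union: only the 10×7 cube is present, so the union is just that shape — area = 70.00 mm²; (whole slice rotated 25° about Z — lengths, areas and connectivity unchanged). So its area = 70.00 mm². Layer 139 is larger (337.00 vs 70.00 mm²).

layer 139 (z = 16.68 mm)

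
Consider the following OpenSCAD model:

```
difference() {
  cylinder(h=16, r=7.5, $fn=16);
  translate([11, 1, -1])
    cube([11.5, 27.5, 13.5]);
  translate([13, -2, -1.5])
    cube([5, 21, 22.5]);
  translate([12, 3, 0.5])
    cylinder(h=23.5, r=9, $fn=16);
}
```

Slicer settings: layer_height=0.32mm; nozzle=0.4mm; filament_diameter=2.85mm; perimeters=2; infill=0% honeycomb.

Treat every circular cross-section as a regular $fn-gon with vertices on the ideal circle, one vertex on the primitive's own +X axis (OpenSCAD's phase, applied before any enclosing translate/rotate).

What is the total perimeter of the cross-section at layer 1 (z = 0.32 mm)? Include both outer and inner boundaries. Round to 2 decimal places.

46.82 mm

At z = 0.32 mm: the r=7.5 cylinder contributes a regular 16-gon of circumradius 7.5 (perimeter = 2·16·7.500·sin(180°/16) = 46.82 mm); the cube at (11, 1) is present — its section is the full 11.5×27.5 rectangle (perimeter 78.00 mm); the cube at (13, -2) is present — its section is the full 5×21 rectangle (perimeter 52.00 mm); the cylinder at (12, 3) is not intersected at this z (z outside [0.5, 24]); Subtracting the remaining from the first: starting from the r=7.5 cylinder, the 11.5×27.5 cube at (11, 1) misses the remaining region (no effect); the 5×21 cube at (13, -2) misses the remaining region (no effect) — boundary = 46.82 mm. Overall, the cross-section is a single solid region. Total boundary length (outer) = 46.82 mm.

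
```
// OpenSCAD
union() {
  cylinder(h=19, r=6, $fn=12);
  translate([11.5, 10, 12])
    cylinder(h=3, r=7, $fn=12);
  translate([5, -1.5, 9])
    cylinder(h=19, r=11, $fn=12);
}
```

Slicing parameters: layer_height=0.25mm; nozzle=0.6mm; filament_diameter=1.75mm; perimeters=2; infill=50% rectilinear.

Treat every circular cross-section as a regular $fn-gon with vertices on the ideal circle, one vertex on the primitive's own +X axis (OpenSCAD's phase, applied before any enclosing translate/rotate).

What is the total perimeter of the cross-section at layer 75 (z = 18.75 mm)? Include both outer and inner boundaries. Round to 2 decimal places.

At z = 18.75 mm: the r=6 cylinder contributes a regular 12-gon of circumradius 6 (perimeter = 2·12·6.000·sin(180°/12) = 37.27 mm); the cylinder at (11.5, 10) is absent (z outside [12, 15]); the r=11 cylinder at (5, -1.5) gives a regular 12-gon of circumradius 11 (constant along its height) (perimeter = 2·12·11.000·sin(180°/12) = 68.33 mm); Taking the union: the regions partially overlap (shared area 106.53 mm²), so the edge portions inside another operand are dropped and the merged outline is re-measured after clipping — boundary = 68.54 mm. Overall, the cross-section is a single solid region. Total boundary length (outer) = 68.54 mm.

68.54 mm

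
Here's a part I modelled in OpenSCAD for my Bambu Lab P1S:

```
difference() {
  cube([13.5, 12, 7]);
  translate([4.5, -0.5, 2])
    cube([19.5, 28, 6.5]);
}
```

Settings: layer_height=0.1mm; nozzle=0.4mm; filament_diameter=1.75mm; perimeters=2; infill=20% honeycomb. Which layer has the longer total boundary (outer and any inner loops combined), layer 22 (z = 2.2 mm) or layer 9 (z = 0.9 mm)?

Layer 22 (z = 2.2): the cube (footprint 13.5×12) is included at this height (perimeter 51.00 mm); the cube at (4.5, -0.5) is present — its section is the full 19.5×28 rectangle (perimeter 95.00 mm); After the difference (first − rest): starting from the 13.5×12 cube, the 19.5×28 cube at (4.5, -0.5) partially overlaps it — only the 108.00 mm² overlap (of its 546.00 mm²) is removed, clipping the outline — boundary = 33.00 mm. So its perimeter = 33.00 mm. Layer 9 (z = 0.9): the cube (footprint 13.5×12) is included at this height (perimeter 51.00 mm); the cube at (4.5, -0.5) does not reach this height (z outside [2, 8.5]); Subtracting the remaining from the first: none of the subtracted shapes is present at this height, so the 13.5×12 cube is unchanged — boundary = 51.00 mm. So its perimeter = 51.00 mm. Layer 9 is larger (51.00 vs 33.00 mm).

layer 9 (z = 0.9 mm)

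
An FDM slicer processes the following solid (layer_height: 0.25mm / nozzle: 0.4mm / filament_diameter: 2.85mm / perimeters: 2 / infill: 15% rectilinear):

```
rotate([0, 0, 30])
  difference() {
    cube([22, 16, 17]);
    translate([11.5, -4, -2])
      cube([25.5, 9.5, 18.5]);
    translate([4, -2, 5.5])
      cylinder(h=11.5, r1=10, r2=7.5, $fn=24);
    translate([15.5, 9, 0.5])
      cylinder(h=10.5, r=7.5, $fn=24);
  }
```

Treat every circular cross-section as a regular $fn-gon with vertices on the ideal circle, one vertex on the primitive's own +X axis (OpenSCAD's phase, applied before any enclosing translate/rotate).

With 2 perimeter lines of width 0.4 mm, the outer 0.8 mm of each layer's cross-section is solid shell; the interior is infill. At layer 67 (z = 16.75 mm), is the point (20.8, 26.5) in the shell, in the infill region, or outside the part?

outside

At z = 16.75 mm: the cube (footprint 22×16) is included at this height; the cube at (11.5, -4) does not reach this height (z outside [-2, 16.5]); the cone at (4, -2): at t=0.978 of its height the radius interpolates to r₁+(r₂−r₁)t = 7.554, giving a regular 24-gon of that circumradius; the cylinder at (15.5, 9) is absent (z outside [0.5, 11]); After the difference (first − rest): starting from the 22×16 cube, the cone at (4, -2) partially overlaps it — only the 50.03 mm² overlap (of its 177.24 mm²) is removed, clipping the outline — 1 connected region; (rotated 30° about Z; rotation is an isometry so areas/perimeters/island counts are preserved). Overall, the cross-section is a single solid region. Undo the 30° rotation: the query point maps to (31.263, 12.550) in the un-rotated model frame. The nearest boundary edge runs (22.00, 16.00)→(22.00, 0.00); distance from the point to it = 9.26 mm. The point is not inside any of the regions above, so it lies outside the cross-section (9.26 mm from the nearest boundary).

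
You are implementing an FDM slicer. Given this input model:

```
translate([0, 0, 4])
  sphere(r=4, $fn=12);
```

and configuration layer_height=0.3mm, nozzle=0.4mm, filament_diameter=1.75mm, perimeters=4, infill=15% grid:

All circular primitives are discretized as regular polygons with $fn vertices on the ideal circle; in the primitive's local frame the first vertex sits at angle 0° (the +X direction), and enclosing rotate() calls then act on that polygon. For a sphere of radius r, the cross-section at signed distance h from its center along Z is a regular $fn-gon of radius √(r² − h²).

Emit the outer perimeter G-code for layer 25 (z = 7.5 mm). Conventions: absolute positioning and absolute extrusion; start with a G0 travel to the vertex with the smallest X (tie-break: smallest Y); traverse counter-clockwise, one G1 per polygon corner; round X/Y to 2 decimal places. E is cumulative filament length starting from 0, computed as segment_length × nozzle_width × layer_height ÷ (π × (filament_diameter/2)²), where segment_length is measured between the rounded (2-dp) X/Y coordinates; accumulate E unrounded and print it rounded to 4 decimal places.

G0 X-1.94 Y0.00 Z7.50
G1 X-1.68 Y-0.97 E0.0501
G1 X-0.97 Y-1.68 E0.1002
G1 X0.00 Y-1.94 E0.1503
G1 X0.97 Y-1.68 E0.2004
G1 X1.68 Y-0.97 E0.2505
G1 X1.94 Y0.00 E0.3006
G1 X1.68 Y0.97 E0.3507
G1 X0.97 Y1.68 E0.4008
G1 X0.00 Y1.94 E0.4509
G1 X-0.97 Y1.68 E0.5010
G1 X-1.68 Y0.97 E0.5511
G1 X-1.94 Y0.00 E0.6012

At z = 7.5 mm: the r=4 sphere slices to a regular 12-gon of circumradius 1.936 (√(r²−h²) with h=3.5 from center). The outline is a single polygon with 12 vertices. Extrusion per mm of travel: 0.4 × 0.3 / (π × 0.875²) = 0.049890. Accumulating E over each segment gives final E = 0.6012.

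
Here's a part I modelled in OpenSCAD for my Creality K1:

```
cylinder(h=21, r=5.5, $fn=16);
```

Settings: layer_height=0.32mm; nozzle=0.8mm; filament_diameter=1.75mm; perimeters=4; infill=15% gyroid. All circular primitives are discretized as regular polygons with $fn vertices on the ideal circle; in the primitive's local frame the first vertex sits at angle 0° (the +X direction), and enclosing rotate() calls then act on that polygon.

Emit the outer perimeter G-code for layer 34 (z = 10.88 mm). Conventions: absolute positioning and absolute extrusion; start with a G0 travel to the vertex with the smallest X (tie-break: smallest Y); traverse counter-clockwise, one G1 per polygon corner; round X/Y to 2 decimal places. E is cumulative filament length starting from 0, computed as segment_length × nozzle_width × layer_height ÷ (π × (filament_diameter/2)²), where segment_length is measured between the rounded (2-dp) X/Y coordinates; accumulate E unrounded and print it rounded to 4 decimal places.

At z = 10.88 mm: the r=5.5 cylinder gives a regular 16-gon of circumradius 5.5 (constant along its height). The outline is a single polygon with 16 vertices. Extrusion per mm of travel: 0.8 × 0.32 / (π × 0.875²) = 0.106432. Accumulating E over each segment gives final E = 3.6537.

G0 X-5.50 Y0.00 Z10.88
G1 X-5.08 Y-2.10 E0.2279
G1 X-3.89 Y-3.89 E0.4567
G1 X-2.10 Y-5.08 E0.6855
G1 X0.00 Y-5.50 E0.9134
G1 X2.10 Y-5.08 E1.1413
G1 X3.89 Y-3.89 E1.3701
G1 X5.08 Y-2.10 E1.5989
G1 X5.50 Y0.00 E1.8268
G1 X5.08 Y2.10 E2.0548
G1 X3.89 Y3.89 E2.2835
G1 X2.10 Y5.08 E2.5123
G1 X0.00 Y5.50 E2.7402
G1 X-2.10 Y5.08 E2.9682
G1 X-3.89 Y3.89 E3.1970
G1 X-5.08 Y2.10 E3.4257
G1 X-5.50 Y0.00 E3.6537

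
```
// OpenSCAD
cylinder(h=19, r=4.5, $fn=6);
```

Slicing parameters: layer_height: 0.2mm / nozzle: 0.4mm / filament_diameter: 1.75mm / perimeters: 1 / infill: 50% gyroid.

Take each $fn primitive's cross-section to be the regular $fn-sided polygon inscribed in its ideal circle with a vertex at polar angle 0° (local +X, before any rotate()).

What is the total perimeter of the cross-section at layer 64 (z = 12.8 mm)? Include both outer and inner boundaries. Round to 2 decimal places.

At z = 12.8 mm: the r=4.5 cylinder contributes a regular 6-gon of circumradius 4.5 (perimeter = 2·6·4.500·sin(180°/6) = 27.00 mm). Overall, the cross-section is a single solid region. Total boundary length (outer) = 27.00 mm.

27.00 mm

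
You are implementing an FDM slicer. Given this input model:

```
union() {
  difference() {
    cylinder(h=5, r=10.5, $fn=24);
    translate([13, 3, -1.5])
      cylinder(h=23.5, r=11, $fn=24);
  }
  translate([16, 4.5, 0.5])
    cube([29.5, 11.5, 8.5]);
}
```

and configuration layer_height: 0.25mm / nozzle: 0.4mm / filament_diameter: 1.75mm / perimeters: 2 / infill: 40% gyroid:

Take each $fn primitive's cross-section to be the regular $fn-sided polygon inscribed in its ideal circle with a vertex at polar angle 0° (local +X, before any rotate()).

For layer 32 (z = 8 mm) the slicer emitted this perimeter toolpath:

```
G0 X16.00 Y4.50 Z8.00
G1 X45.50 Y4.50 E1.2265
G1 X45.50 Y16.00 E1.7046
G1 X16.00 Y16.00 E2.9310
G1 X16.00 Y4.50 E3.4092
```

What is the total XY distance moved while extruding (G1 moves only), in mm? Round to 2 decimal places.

Sum the Euclidean lengths of each G1 segment: total = 82.00 mm.

82.00 mm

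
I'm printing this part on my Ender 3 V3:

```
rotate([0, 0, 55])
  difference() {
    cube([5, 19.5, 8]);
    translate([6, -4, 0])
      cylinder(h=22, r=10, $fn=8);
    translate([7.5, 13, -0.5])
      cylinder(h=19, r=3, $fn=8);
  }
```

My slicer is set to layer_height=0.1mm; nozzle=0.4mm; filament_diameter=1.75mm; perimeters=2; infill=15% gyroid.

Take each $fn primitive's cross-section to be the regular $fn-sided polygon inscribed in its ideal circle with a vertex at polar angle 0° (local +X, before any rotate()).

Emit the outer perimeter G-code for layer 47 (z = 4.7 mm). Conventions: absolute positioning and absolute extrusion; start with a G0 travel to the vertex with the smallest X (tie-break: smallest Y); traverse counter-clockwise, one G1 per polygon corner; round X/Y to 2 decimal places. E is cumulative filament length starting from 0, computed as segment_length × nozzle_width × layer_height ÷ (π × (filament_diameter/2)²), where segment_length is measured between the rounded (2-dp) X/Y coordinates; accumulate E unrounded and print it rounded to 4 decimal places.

G0 X-15.97 Y11.18 Z4.70
G1 X-2.88 Y2.02 E0.2657
G1 X-1.71 Y7.30 E0.3556
G1 X-6.79 Y10.86 E0.4588
G1 X-8.07 Y11.14 E0.4806
G1 X-8.77 Y12.24 E0.5023
G1 X-13.11 Y15.28 E0.5904
G1 X-15.97 Y11.18 E0.6735

At z = 4.7 mm: the cube is present — its section is the full 5×19.5 rectangle; the r=10 cylinder at (6, -4) gives a regular 8-gon of circumradius 10 (constant along its height); the r=3 cylinder at (7.5, 13) gives a regular 8-gon of circumradius 3 (constant along its height); After the difference (first − rest): starting from the 5×19.5 cube, the r=10 cylinder at (6, -4) partially overlaps it — only the 22.75 mm² overlap (of its 282.84 mm²) is removed, clipping the outline; the r=3 cylinder at (7.5, 13) partially overlaps it — only the 0.60 mm² overlap (of its 25.46 mm²) is removed, clipping the outline — 1 connected region; (whole slice rotated 55° about Z — lengths, areas and connectivity unchanged). The outline is a single polygon with 7 vertices. Extrusion per mm of travel: 0.4 × 0.1 / (π × 0.875²) = 0.016630. Accumulating E over each segment gives final E = 0.6735.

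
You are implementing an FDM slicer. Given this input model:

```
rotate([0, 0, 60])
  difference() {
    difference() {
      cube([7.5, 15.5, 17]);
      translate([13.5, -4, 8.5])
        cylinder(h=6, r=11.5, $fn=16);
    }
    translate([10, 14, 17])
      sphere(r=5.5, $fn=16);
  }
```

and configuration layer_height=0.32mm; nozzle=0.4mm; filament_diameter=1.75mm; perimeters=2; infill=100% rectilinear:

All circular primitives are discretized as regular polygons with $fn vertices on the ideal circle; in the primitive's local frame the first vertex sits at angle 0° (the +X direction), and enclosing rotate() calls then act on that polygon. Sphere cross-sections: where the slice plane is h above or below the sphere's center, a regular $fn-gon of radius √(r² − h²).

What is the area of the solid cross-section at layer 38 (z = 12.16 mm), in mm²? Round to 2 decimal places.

100.20 mm²

At z = 12.16 mm: the cube (footprint 7.5×15.5) is included at this height (area 116.25 mm²); the r=11.5 cylinder at (13.5, -4) contributes a regular 16-gon of circumradius 11.5 (area = (16/2)·11.500²·sin(360°/16) = 404.88 mm²); Subtracting the remaining from the first: starting from the 7.5×15.5 cube (116.25 mm²), the r=11.5 cylinder at (13.5, -4) partially overlaps it — only the 15.99 mm² overlap (of its 404.88 mm²) is removed, clipping the outline — area = 100.26 mm²; the sphere at (10, 14): section is a regular 16-gon, circumradius = √(r²−h²) = √(5.5²−4.84²) = 2.612 (area = (16/2)·2.612²·sin(360°/16) = 20.89 mm²); Taking the first minus the rest: starting from that combined region (100.26 mm²), the r=5.5 sphere at (10, 14) partially overlaps it — only the 0.06 mm² overlap (of its 20.89 mm²) is removed, clipping the outline — area = 100.20 mm²; (rotated 60° about Z; rotation is an isometry so areas/perimeters/island counts are preserved). Overall, the cross-section is a single solid region. Net area = 100.20 mm².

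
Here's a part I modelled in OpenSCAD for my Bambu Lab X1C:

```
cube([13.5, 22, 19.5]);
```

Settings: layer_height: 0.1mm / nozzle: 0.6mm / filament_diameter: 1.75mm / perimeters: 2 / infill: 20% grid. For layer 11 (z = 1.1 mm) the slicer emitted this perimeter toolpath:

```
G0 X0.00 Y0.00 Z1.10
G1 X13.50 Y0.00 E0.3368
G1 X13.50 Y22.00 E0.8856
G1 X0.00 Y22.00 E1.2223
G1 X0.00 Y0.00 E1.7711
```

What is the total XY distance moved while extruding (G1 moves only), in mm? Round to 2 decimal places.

Sum the Euclidean lengths of each G1 segment: total = 71.00 mm.

71.00 mm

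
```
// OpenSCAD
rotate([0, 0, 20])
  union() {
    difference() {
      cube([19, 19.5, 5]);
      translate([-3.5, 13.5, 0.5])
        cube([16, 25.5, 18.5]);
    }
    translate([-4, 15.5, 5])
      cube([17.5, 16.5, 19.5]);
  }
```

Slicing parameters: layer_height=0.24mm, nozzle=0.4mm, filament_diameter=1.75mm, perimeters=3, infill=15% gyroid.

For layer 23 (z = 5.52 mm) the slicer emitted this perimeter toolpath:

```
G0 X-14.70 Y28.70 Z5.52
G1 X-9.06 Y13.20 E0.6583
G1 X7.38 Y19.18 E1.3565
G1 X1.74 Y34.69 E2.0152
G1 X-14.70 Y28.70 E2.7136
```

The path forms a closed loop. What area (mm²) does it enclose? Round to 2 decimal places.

Apply the shoelace formula to the sequence of (X, Y) vertices; enclosed area = 288.66 mm².

288.66 mm²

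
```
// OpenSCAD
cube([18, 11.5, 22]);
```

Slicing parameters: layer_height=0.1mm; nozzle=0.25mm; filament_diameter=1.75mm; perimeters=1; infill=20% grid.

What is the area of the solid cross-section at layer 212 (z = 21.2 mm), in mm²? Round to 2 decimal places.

At z = 21.2 mm: the cube (footprint 18×11.5) is included at this height (area 207.00 mm²). Overall, the cross-section is a single solid region. Net area = 207.00 mm².

207.00 mm²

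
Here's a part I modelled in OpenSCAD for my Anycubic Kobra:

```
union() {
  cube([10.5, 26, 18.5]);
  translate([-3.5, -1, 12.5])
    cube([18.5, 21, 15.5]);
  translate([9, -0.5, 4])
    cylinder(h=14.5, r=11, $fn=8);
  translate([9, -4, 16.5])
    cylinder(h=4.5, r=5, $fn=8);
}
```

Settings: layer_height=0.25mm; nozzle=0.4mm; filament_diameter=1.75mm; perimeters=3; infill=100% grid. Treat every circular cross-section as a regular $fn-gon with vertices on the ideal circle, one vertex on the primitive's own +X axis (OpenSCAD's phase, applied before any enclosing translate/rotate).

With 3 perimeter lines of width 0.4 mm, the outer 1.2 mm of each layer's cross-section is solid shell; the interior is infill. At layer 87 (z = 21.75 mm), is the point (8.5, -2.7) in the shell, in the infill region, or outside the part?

outside

At z = 21.75 mm: the cube is not intersected at this z (z outside [0, 18.5]); the cube at (-3.5, -1) is present — its section is the full 18.5×21 rectangle; the cylinder at (9, -0.5) is not intersected at this z (z outside [4, 18.5]); the cylinder at (9, -4) is absent (z outside [16.5, 21]); Combining (union): only the 18.5×21 cube at (-3.5, -1) is present, so the union is just that shape — 1 connected region. Overall, the cross-section is a single solid region. The nearest boundary edge runs (-3.50, -1.00)→(15.00, -1.00); distance from the point to it = 1.70 mm. The point is not inside any of the regions above, so it lies outside the cross-section (1.70 mm from the nearest boundary).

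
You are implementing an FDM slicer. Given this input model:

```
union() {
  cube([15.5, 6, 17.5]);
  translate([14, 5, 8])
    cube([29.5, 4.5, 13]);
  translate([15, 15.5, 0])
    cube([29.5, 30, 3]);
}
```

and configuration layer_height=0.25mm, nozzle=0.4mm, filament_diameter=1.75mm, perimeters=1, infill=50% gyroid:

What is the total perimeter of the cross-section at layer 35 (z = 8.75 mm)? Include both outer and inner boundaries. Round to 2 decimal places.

106.00 mm

At z = 8.75 mm: the 15.5×6 cube contributes its full rectangle (perimeter 43.00 mm); the 29.5×4.5 cube at (14, 5) contributes its full rectangle (perimeter 68.00 mm); the cube at (15, 15.5) is not intersected at this z (z outside [0, 3]); Combining (union): the regions partially overlap (shared area 1.50 mm²), so the edge portions inside another operand are dropped and the merged outline is re-measured after clipping — boundary = 106.00 mm. Overall, the cross-section is a single solid region. Total boundary length (outer) = 106.00 mm.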